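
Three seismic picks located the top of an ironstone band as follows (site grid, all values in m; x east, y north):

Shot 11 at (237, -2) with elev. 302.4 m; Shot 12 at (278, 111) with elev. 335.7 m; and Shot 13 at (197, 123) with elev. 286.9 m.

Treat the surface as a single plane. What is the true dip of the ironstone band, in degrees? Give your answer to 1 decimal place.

31.7°

Two edge vectors: Shot 11→Shot 12 = (41, 113, 33.3), Shot 11→Shot 13 = (-40, 125, -15.5).
Normal n = (Shot 11→Shot 12) × (Shot 11→Shot 13) = (-5914, -696.5, 9645).
So ∂z/∂x = −n_x/n_z = 0.61317 and ∂z/∂y = −n_y/n_z = 0.07221.
Gradient magnitude |∇z| = √(a² + b²) = √(0.37597 + 0.00521) = 0.61741.
True dip = arctan(0.61741) = 31.7°, dipping toward W (azimuth ≈ 263°).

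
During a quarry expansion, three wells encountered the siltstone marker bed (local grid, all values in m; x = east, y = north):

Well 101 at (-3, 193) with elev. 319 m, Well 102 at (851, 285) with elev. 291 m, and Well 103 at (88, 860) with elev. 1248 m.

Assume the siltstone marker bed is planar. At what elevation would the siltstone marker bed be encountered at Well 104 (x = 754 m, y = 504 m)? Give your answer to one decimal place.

619.6 m

Two edge vectors: Well 101→Well 102 = (854, 92, -28), Well 101→Well 103 = (91, 667, 929).
Normal n = (Well 101→Well 102) × (Well 101→Well 103) = (104144, -795914, 561246).
So ∂z/∂x = −n_x/n_z = −0.18556 and ∂z/∂y = −n_y/n_z = 1.41812.
Intercept c from Well 101: 319 − 0.56 − 273.70 = 44.75.
At (754, 504): z = −139.9 + 714.7 + 44.75 = 619.6 m.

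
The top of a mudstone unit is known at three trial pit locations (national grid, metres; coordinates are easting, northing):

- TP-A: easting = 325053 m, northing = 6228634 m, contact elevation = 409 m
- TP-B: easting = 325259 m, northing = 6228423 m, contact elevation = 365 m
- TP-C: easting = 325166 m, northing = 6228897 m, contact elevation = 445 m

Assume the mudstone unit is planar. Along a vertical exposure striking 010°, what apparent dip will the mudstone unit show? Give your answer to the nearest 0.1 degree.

8.4°

Two edge vectors: TP-A→TP-B = (206, -211, -44), TP-A→TP-C = (113, 263, 36).
Normal n = (TP-A→TP-B) × (TP-A→TP-C) = (3976, -12388, 78021).
So ∂z/∂easting = −n_x/n_z = −0.05096 and ∂z/∂northing = −n_y/n_z = 0.15878.
Unit vector along 010° is (sin 10°, cos 10°) = (0.1736, 0.9848).
Slope in that direction = a·(0.1736) + b·(0.9848) = 0.14752.
Apparent dip = arctan|0.14752| = 8.4° (true dip is 9.5°, so apparent ≤ true as expected).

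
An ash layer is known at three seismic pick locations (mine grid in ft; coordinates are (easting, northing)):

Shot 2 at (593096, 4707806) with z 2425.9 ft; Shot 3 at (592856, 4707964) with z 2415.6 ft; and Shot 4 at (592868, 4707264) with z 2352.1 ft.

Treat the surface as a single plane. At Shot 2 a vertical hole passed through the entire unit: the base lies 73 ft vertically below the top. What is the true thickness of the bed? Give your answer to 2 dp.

Let the plane be z = a·E + b·N + c.
Shot 3−Shot 2: −240a + 158b = −10.3;  Shot 4−Shot 2: −228a − 542b = −73.8.
Solving gives a = 0.10381, b = 0.09249.
|∇z| = √(a²+b²) = 0.13904, so dip δ = arctan(0.13904) = 7.92°.
True thickness = vertical thickness × cos δ = 73 × cos 7.92° = 72.30 ft.

72.30 ft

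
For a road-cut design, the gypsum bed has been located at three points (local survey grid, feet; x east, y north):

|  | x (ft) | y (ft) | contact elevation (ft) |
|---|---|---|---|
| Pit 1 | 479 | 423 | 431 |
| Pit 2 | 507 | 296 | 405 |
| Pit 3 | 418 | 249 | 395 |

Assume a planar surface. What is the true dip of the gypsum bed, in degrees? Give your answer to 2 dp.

11.62°

Let the plane be z = a·x + b·y + c.
Pit 2−Pit 1: 28a − 127b = −26;  Pit 3−Pit 1: −61a − 174b = −36.
Solving gives a = 0.00380, b = 0.20556.
Gradient magnitude |∇z| = √(a² + b²) = √(0.00001 + 0.04226) = 0.20560.
True dip = arctan(0.20560) = 11.62°, dipping toward S (azimuth ≈ 181°).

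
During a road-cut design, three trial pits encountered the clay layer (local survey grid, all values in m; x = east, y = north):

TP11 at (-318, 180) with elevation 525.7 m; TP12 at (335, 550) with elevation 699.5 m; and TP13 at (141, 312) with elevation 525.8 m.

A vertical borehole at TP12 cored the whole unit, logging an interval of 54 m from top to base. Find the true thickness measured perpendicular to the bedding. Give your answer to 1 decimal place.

Two edge vectors: TP11→TP12 = (653, 370, 173.8), TP11→TP13 = (459, 132, 0.1).
Normal n = (TP11→TP12) × (TP11→TP13) = (-22904.6, 79708.9, -83634).
So ∂z/∂x = −n_x/n_z = −0.27387 and ∂z/∂y = −n_y/n_z = 0.95307.
|∇z| = √(a²+b²) = 0.99164, so dip δ = arctan(0.99164) = 44.76°.
True thickness = vertical thickness × cos δ = 54 × cos 44.76° = 38.3 m.

38.3 m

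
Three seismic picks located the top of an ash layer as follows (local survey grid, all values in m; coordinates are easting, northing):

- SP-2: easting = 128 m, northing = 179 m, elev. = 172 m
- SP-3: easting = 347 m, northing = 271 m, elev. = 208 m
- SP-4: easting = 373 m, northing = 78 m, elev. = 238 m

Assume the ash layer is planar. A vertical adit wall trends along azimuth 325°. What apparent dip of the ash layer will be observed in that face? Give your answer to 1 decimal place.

12.8°

Let the plane be z = a·easting + b·northing + c.
SP-3−SP-2: 219a + 92b = 36;  SP-4−SP-2: 245a − 101b = 66.
Solving gives a = 0.21738, b = −0.12616.
Unit vector along 325° is (sin 325°, cos 325°) = (-0.5736, 0.8192).
Slope in that direction = a·(-0.5736) + b·(0.8192) = −0.22803.
Apparent dip = arctan|0.22803| = 12.8° (true dip is 14.1°, so apparent ≤ true as expected).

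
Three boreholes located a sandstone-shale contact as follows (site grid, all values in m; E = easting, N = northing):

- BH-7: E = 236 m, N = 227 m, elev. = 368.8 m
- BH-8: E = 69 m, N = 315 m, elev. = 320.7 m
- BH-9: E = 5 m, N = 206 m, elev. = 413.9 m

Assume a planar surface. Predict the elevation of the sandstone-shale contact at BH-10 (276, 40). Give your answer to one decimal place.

Let the plane be z = a·E + b·N + c.
BH-8−BH-7: −167a + 88b = −48.1;  BH-9−BH-7: −231a − 21b = 45.1.
Solving gives a = −0.12413, b = −0.78216.
Then c = 368.8 − a·236 − b·227 = 575.65.
At (276, 40): z = −34.3 − 31.3 + 575.65 = 510.1 m.

510.1 m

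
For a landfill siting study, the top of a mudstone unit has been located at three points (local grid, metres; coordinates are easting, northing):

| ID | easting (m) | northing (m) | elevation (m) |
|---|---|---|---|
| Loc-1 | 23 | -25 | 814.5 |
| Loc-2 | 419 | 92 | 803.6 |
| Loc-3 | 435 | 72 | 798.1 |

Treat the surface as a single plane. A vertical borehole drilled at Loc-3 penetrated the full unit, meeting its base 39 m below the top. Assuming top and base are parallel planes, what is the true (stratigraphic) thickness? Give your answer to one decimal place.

38.1 m

Let the plane be z = a·easting + b·northing + c.
Loc-2−Loc-1: 396a + 117b = −10.9;  Loc-3−Loc-1: 412a + 97b = −16.4.
Solving gives a = −0.08798, b = 0.20462.
|∇z| = √(a²+b²) = 0.22273, so dip δ = arctan(0.22273) = 12.56°.
True thickness = vertical thickness × cos δ = 39 × cos 12.56° = 38.1 m.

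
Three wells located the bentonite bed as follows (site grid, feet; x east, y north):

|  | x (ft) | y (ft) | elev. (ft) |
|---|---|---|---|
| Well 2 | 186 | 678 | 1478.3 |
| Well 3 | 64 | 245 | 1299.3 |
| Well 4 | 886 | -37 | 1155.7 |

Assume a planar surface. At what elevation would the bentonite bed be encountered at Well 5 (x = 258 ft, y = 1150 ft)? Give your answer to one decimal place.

1675.3 ft

Two edge vectors: Well 2→Well 3 = (-122, -433, -179), Well 2→Well 4 = (700, -715, -322.6).
Normal n = (Well 2→Well 3) × (Well 2→Well 4) = (11700.8, -164657.2, 390330).
So ∂z/∂x = −n_x/n_z = −0.029977 and ∂z/∂y = −n_y/n_z = 0.421841.
Intercept c from Well 2: 1478.3 + 5.58 − 286.01 = 1197.87.
At (258, 1150): z = −7.7 + 485.1 + 1197.87 = 1675.3 ft.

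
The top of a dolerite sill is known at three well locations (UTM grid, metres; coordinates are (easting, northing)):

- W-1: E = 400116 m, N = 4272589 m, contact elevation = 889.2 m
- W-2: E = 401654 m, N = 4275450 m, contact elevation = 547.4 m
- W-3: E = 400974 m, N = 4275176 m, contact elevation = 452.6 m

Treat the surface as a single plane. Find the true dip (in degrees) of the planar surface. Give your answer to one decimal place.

Two edge vectors: W-1→W-2 = (1538, 2861, -341.8), W-1→W-3 = (858, 2587, -436.6).
Normal n = (W-1→W-2) × (W-1→W-3) = (-364876, 378226.4, 1524068).
So ∂z/∂E = −n_x/n_z = 0.23941 and ∂z/∂N = −n_y/n_z = −0.24817.
Gradient magnitude |∇z| = √(a² + b²) = √(0.05732 + 0.06159) = 0.34483.
True dip = arctan(0.34483) = 19.0°, dipping toward NW (azimuth ≈ 316°).

19.0°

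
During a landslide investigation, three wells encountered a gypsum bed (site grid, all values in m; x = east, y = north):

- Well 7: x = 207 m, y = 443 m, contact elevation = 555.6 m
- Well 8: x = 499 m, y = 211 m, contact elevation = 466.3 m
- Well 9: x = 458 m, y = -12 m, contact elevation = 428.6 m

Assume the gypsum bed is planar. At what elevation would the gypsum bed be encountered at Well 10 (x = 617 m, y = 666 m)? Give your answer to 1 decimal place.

538.1 m

Let the plane be z = a·x + b·y + c.
Well 8−Well 7: 292a − 232b = −89.3;  Well 9−Well 7: 251a − 455b = −127.
Solving gives a = −0.14964, b = 0.19657.
Then c = 555.6 − a·207 − b·443 = 499.49.
At (617, 666): z = −92.3 + 130.9 + 499.49 = 538.1 m.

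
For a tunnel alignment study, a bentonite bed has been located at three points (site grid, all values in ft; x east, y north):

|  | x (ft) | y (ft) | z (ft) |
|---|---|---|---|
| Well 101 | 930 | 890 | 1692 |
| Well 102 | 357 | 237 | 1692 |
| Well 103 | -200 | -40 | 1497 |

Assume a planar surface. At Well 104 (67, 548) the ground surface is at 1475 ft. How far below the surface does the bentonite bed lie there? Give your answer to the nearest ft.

133 ft

Let the plane be z = a·x + b·y + c.
Well 102−Well 101: −573a − 653b = 0;  Well 103−Well 101: −1130a − 930b = −195.
Solving gives a = 0.62115, b = −0.54505.
Then c = 1692 − a·930 − b·890 = 1599.43.
At (67, 548): z_contact = 41.6 − 298.7 + 1599.43 = 1342.4 ft.
Depth below ground = 1475 − 1342.4 = 133 ft.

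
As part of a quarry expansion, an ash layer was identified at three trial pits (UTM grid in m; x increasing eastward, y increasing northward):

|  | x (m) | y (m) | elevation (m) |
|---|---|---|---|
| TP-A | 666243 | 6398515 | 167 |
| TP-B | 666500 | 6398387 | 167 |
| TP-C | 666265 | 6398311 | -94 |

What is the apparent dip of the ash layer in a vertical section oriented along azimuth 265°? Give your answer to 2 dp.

38.26°

Two edge vectors: TP-A→TP-B = (257, -128, 0), TP-A→TP-C = (22, -204, -261).
Normal n = (TP-A→TP-B) × (TP-A→TP-C) = (33408, 67077, -49612).
So ∂z/∂x = −n_x/n_z = 0.67339 and ∂z/∂y = −n_y/n_z = 1.35203.
Unit vector along 265° is (sin 265°, cos 265°) = (-0.9962, -0.0872).
Slope in that direction = a·(-0.9962) + b·(-0.0872) = −0.78866.
Apparent dip = arctan|0.78866| = 38.26° (true dip is 56.5°, so apparent ≤ true as expected).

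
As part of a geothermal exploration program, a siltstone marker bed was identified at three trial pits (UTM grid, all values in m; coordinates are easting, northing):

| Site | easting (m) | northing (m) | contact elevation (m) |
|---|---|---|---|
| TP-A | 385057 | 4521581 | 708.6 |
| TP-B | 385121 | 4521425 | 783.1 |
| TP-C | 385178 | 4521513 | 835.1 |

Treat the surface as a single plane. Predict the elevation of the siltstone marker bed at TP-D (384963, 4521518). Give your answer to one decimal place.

Two edge vectors: TP-A→TP-B = (64, -156, 74.5), TP-A→TP-C = (121, -68, 126.5).
Normal n = (TP-A→TP-B) × (TP-A→TP-C) = (-14668, 918.5, 14524).
So ∂z/∂easting = −n_x/n_z = 1.009914624 and ∂z/∂northing = −n_y/n_z = −0.063240154.
Intercept c from TP-A: 708.6 − 388874.70 + 285945.48 = −102220.62.
At (384963, 4521518): z = 388779.8 − 285941.5 − 102220.62 = 617.7 m.

617.7 m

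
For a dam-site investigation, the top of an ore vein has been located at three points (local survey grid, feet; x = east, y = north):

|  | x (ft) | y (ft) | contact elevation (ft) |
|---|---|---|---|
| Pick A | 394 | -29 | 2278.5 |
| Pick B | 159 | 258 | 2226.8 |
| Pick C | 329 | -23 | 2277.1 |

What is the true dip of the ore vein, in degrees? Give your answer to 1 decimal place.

10.0°

Two edge vectors: Pick A→Pick B = (-235, 287, -51.7), Pick A→Pick C = (-65, 6, -1.4).
Normal n = (Pick A→Pick B) × (Pick A→Pick C) = (-91.6, 3031.5, 17245).
So ∂z/∂x = −n_x/n_z = 0.00531 and ∂z/∂y = −n_y/n_z = −0.17579.
Gradient magnitude |∇z| = √(a² + b²) = √(0.00003 + 0.03090) = 0.17587.
True dip = arctan(0.17587) = 10.0°, dipping toward N (azimuth ≈ 358°).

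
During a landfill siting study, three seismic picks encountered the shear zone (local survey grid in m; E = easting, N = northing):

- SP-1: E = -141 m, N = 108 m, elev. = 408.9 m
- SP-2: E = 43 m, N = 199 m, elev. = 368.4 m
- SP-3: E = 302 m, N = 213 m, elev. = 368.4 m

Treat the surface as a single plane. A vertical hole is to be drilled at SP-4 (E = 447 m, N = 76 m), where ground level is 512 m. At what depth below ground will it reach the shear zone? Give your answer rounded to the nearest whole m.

Two edge vectors: SP-1→SP-2 = (184, 91, -40.5), SP-1→SP-3 = (443, 105, -40.5).
Normal n = (SP-1→SP-2) × (SP-1→SP-3) = (567, -10489.5, -20993).
So ∂z/∂E = −n_x/n_z = 0.02701 and ∂z/∂N = −n_y/n_z = −0.49967.
Intercept c from SP-1: 408.9 + 3.81 + 53.96 = 466.67.
At (447, 76): z_contact = 12.1 − 38.0 + 466.67 = 440.8 m.
Depth below ground = 512 − 440.8 = 71 m.

71 m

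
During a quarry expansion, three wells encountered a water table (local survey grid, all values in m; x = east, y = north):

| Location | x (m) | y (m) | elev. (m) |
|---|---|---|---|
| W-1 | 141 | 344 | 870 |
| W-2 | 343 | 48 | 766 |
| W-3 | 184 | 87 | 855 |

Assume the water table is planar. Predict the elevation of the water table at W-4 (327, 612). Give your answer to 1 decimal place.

Two edge vectors: W-1→W-2 = (202, -296, -104), W-1→W-3 = (43, -257, -15).
Normal n = (W-1→W-2) × (W-1→W-3) = (-22288, -1442, -39186).
So ∂z/∂x = −n_x/n_z = −0.56877 and ∂z/∂y = −n_y/n_z = −0.03680.
Intercept c from W-1: 870 + 80.20 + 12.66 = 962.86.
At (327, 612): z = −186.0 − 22.5 + 962.86 = 754.3 m.

754.3 m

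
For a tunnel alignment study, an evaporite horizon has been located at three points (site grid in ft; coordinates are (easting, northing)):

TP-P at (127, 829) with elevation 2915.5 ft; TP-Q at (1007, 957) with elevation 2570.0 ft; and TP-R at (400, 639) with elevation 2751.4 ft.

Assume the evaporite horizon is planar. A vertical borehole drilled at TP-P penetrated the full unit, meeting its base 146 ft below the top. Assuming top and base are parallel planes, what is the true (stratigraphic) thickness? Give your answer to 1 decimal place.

Two edge vectors: TP-P→TP-Q = (880, 128, -345.5), TP-P→TP-R = (273, -190, -164.1).
Normal n = (TP-P→TP-Q) × (TP-P→TP-R) = (-86649.8, 50086.5, -202144).
So ∂z/∂E = −n_x/n_z = −0.42865 and ∂z/∂N = −n_y/n_z = 0.24778.
|∇z| = √(a²+b²) = 0.49511, so dip δ = arctan(0.49511) = 26.34°.
True thickness = vertical thickness × cos δ = 146 × cos 26.34° = 130.8 ft.

130.8 ft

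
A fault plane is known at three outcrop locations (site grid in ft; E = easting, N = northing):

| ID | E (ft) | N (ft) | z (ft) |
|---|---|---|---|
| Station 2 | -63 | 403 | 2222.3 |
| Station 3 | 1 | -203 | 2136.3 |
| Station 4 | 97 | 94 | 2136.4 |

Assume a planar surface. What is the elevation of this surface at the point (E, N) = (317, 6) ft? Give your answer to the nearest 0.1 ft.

Let the plane be z = a·E + b·N + c.
Station 3−Station 2: 64a − 606b = −86;  Station 4−Station 2: 160a − 309b = −85.9.
Solving gives a = −0.33014, b = 0.10705.
Then c = 2222.3 − a·-63 − b·403 = 2158.36.
At (317, 6): z = −104.7 + 0.6 + 2158.36 = 2054.3 ft.

2054.3 ft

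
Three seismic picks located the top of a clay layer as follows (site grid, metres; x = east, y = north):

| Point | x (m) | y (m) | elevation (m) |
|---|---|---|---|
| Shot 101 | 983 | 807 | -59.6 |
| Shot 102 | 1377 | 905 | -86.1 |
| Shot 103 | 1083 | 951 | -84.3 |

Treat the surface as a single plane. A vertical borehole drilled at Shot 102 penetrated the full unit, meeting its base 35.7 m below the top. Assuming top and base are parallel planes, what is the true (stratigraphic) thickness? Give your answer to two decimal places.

Two edge vectors: Shot 101→Shot 102 = (394, 98, -26.5), Shot 101→Shot 103 = (100, 144, -24.7).
Normal n = (Shot 101→Shot 102) × (Shot 101→Shot 103) = (1395.4, 7081.8, 46936).
So ∂z/∂x = −n_x/n_z = −0.02973 and ∂z/∂y = −n_y/n_z = −0.15088.
|∇z| = √(a²+b²) = 0.15378, so dip δ = arctan(0.15378) = 8.74°.
True thickness = vertical thickness × cos δ = 35.7 × cos 8.74° = 35.29 m.

35.29 m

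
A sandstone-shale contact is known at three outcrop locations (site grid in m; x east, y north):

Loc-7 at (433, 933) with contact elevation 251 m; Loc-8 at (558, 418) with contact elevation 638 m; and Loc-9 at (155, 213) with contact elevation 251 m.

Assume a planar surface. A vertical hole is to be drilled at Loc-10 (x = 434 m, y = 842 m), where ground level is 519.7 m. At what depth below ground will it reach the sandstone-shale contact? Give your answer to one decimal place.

Let the plane be z = a·x + b·y + c.
Loc-8−Loc-7: 125a − 515b = 387;  Loc-9−Loc-7: −278a − 720b = 0.
Solving gives a = 1.19501, b = −0.46141.
Then c = 251 − a·433 − b·933 = 164.05.
At (434, 842): z_contact = 518.63 − 388.50 + 164.05 = 294.18 m.
Depth below ground = 519.7 − 294.18 = 225.5 m.

225.5 m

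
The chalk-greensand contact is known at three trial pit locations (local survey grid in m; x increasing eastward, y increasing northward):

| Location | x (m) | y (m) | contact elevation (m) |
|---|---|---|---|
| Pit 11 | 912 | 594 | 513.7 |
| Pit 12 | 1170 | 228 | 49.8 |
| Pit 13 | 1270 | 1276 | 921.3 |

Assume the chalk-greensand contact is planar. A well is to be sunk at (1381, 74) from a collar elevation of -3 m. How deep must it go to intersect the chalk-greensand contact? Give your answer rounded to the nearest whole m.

198 m

Let the plane be z = a·x + b·y + c.
Pit 12−Pit 11: 258a − 366b = −463.9;  Pit 13−Pit 11: 358a + 682b = 407.6.
Solving gives a = −0.54465, b = 0.88355.
Then c = 513.7 − a·912 − b·594 = 485.59.
At (1381, 74): z_contact = −752.2 + 65.4 + 485.59 = -201.2 m.
Depth below ground = -3 − (-201.2) = 198 m.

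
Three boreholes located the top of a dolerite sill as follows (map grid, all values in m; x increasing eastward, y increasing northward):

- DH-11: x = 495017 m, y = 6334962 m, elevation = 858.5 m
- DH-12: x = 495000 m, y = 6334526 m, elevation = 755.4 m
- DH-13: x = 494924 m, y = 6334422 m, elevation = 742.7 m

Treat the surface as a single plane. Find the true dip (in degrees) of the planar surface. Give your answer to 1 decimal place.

16.4°

Let the plane be z = a·x + b·y + c.
DH-12−DH-11: −17a − 436b = −103.1;  DH-13−DH-11: −93a − 540b = −115.8.
Solving gives a = −0.16530, b = 0.24291.
Gradient magnitude |∇z| = √(a² + b²) = √(0.02732 + 0.05901) = 0.29382.
True dip = arctan(0.29382) = 16.4°, dipping toward SE (azimuth ≈ 146°).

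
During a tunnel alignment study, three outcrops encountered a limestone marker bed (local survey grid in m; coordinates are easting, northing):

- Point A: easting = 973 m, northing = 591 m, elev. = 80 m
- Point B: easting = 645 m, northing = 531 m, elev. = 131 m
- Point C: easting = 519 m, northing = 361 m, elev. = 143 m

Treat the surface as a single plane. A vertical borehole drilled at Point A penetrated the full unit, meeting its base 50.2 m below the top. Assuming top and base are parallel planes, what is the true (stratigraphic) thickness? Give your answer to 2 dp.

Two edge vectors: Point A→Point B = (-328, -60, 51), Point A→Point C = (-454, -230, 63).
Normal n = (Point A→Point B) × (Point A→Point C) = (7950, -2490, 48200).
So ∂z/∂easting = −n_x/n_z = −0.16494 and ∂z/∂northing = −n_y/n_z = 0.05166.
|∇z| = √(a²+b²) = 0.17284, so dip δ = arctan(0.17284) = 9.81°.
True thickness = vertical thickness × cos δ = 50.2 × cos 9.81° = 49.47 m.

49.47 m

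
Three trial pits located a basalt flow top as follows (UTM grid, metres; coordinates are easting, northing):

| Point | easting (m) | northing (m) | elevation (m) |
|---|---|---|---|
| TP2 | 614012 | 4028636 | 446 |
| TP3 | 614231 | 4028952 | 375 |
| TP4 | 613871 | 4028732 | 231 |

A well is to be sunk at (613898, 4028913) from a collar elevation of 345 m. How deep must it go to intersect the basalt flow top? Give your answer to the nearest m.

Let the plane be z = a·easting + b·northing + c.
TP3−TP2: 219a + 316b = −71;  TP4−TP2: −141a + 96b = −215.
Solving gives a = 0.93205246, b = −0.87063129.
Then c = 446 − a·614012 − b·4028636 = 2935611.17.
At (613898, 4028913): z_contact = 572185.1 − 3507697.7 + 2935611.17 = 98.6 m.
Depth below ground = 345 − 98.6 = 246 m.

246 m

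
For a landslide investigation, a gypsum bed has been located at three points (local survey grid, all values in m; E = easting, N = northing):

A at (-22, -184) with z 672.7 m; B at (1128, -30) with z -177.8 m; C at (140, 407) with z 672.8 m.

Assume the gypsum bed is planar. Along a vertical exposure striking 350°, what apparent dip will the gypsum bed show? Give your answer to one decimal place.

18.8°

Let the plane be z = a·E + b·N + c.
B−A: 1150a + 154b = −850.5;  C−A: 162a + 591b = 0.1.
Solving gives a = −0.76777, b = 0.21062.
Unit vector along 350° is (sin 350°, cos 350°) = (-0.1736, 0.9848).
Slope in that direction = a·(-0.1736) + b·(0.9848) = 0.34075.
Apparent dip = arctan|0.34075| = 18.8° (true dip is 38.5°, so apparent ≤ true as expected).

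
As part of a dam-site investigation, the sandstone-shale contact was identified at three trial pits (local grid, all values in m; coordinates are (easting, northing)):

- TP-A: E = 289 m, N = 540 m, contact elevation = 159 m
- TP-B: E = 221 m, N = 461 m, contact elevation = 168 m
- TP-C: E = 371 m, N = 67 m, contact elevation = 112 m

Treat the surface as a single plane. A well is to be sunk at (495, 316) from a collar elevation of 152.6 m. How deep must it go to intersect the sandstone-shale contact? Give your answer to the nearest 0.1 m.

Let the plane be z = a·E + b·N + c.
TP-B−TP-A: −68a − 79b = 9;  TP-C−TP-A: 82a − 473b = −47.
Solving gives a = −0.20625, b = 0.06361.
Then c = 159 − a·289 − b·540 = 184.26.
At (495, 316): z_contact = −102.09 + 20.10 + 184.26 = 102.26 m.
Depth below ground = 152.6 − 102.26 = 50.3 m.

50.3 m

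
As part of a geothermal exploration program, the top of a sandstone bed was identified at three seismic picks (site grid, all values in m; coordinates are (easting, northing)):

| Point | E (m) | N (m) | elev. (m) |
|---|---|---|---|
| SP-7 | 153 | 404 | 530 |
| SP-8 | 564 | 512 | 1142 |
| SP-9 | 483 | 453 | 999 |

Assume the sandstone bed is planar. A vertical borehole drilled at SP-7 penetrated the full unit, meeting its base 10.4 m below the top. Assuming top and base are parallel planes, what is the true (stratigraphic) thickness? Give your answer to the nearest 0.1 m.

5.9 m

Let the plane be z = a·E + b·N + c.
SP-8−SP-7: 411a + 108b = 612;  SP-9−SP-7: 330a + 49b = 469.
Solving gives a = 1.33308, b = 0.59357.
|∇z| = √(a²+b²) = 1.45925, so dip δ = arctan(1.45925) = 55.58°.
True thickness = vertical thickness × cos δ = 10.4 × cos 55.58° = 5.9 m.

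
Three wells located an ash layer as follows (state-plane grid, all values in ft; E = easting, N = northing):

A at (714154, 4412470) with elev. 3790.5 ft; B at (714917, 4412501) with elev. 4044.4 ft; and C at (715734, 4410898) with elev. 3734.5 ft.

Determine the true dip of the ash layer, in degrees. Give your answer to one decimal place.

Two edge vectors: A→B = (763, 31, 253.9), A→C = (1580, -1572, -56).
Normal n = (A→B) × (A→C) = (397394.8, 443890, -1248416).
So ∂z/∂E = −n_x/n_z = 0.31832 and ∂z/∂N = −n_y/n_z = 0.35556.
Gradient magnitude |∇z| = √(a² + b²) = √(0.10133 + 0.12642) = 0.47723.
True dip = arctan(0.47723) = 25.5°, dipping toward SW (azimuth ≈ 222°).

25.5°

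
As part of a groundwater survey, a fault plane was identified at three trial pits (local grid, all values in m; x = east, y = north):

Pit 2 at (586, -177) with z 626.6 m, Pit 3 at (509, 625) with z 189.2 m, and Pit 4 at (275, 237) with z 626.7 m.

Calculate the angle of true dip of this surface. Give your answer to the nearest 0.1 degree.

46.2°

Let the plane be z = a·x + b·y + c.
Pit 3−Pit 2: −77a + 802b = −437.4;  Pit 4−Pit 2: −311a + 414b = 0.1.
Solving gives a = −0.83277, b = −0.62534.
Gradient magnitude |∇z| = √(a² + b²) = √(0.69350 + 0.39105) = 1.04142.
True dip = arctan(1.04142) = 46.2°, dipping toward NE (azimuth ≈ 053°).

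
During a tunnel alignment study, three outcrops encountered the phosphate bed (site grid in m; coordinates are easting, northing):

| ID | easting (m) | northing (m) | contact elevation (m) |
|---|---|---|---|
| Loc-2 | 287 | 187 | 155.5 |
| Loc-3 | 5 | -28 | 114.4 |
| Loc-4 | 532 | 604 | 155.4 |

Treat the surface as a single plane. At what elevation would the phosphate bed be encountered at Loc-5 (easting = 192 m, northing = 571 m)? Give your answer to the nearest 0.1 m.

70.7 m

Let the plane be z = a·easting + b·northing + c.
Loc-3−Loc-2: −282a − 215b = −41.1;  Loc-4−Loc-2: 245a + 417b = −0.1.
Solving gives a = 0.26433, b = −0.15554.
Then c = 155.5 − a·287 − b·187 = 108.72.
At (192, 571): z = 50.8 − 88.8 + 108.72 = 70.7 m.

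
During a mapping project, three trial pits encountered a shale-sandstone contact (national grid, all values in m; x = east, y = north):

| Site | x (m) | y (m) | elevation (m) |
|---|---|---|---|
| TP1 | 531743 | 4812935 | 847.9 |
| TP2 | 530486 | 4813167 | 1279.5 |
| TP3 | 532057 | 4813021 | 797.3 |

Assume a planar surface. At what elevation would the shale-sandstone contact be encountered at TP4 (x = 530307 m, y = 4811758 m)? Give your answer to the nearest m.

768 m

Let the plane be z = a·x + b·y + c.
TP2−TP1: −1257a + 232b = 431.6;  TP3−TP1: 314a + 86b = −50.6.
Solving gives a = −0.27000166, b = 0.39744791.
Then c = 847.9 − a·531743 − b·4812935 = −1768471.58.
At (530307, 4811758): z = −143183.8 + 1912423.2 − 1768471.58 = 767.8 m.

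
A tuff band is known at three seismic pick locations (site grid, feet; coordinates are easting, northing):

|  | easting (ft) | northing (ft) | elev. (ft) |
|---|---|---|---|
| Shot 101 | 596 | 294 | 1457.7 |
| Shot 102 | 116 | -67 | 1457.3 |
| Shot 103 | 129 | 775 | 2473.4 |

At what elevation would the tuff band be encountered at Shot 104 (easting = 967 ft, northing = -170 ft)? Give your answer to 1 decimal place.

Let the plane be z = a·easting + b·northing + c.
Shot 102−Shot 101: −480a − 361b = −0.4;  Shot 103−Shot 101: −467a + 481b = 1015.7.
Solving gives a = −0.91741, b = 1.22093.
Then c = 1457.7 − a·596 − b·294 = 1645.52.
At (967, -170): z = −887.1 − 207.6 + 1645.52 = 550.8 ft.

550.8 ft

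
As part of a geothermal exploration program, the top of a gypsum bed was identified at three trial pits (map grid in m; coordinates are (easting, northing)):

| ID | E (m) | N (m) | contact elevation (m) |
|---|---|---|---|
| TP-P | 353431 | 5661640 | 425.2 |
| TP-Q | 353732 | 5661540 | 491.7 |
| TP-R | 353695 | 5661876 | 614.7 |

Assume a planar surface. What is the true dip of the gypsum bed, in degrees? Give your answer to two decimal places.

28.33°

Let the plane be z = a·E + b·N + c.
TP-Q−TP-P: 301a − 100b = 66.5;  TP-R−TP-P: 264a + 236b = 189.5.
Solving gives a = 0.35556, b = 0.40522.
Gradient magnitude |∇z| = √(a² + b²) = √(0.12642 + 0.16421) = 0.53910.
True dip = arctan(0.53910) = 28.33°, dipping toward SW (azimuth ≈ 221°).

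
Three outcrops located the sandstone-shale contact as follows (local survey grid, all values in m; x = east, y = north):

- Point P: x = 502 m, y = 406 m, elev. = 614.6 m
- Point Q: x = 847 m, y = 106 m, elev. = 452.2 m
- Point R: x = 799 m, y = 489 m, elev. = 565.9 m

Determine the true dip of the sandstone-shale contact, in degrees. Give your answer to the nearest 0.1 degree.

19.7°

Let the plane be z = a·x + b·y + c.
Point Q−Point P: 345a − 300b = −162.4;  Point R−Point P: 297a + 83b = −48.7.
Solving gives a = −0.23858, b = 0.26697.
Gradient magnitude |∇z| = √(a² + b²) = √(0.05692 + 0.07127) = 0.35804.
True dip = arctan(0.35804) = 19.7°, dipping toward SE (azimuth ≈ 138°).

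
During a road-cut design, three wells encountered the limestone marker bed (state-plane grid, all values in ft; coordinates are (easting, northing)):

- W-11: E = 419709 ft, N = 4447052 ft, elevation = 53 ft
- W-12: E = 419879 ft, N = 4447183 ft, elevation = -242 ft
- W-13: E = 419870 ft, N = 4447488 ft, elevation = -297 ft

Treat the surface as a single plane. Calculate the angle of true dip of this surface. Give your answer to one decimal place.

57.6°

Let the plane be z = a·E + b·N + c.
W-12−W-11: 170a + 131b = −295;  W-13−W-11: 161a + 436b = −350.
Solving gives a = −1.56084, b = −0.22639.
Gradient magnitude |∇z| = √(a² + b²) = √(2.43623 + 0.05125) = 1.57718.
True dip = arctan(1.57718) = 57.6°, dipping toward E (azimuth ≈ 082°).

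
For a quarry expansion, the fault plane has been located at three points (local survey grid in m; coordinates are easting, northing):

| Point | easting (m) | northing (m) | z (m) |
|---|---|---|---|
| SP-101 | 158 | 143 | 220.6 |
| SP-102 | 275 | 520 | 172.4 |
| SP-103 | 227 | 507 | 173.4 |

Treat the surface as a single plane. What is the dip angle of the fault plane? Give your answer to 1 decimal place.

7.6°

Let the plane be z = a·easting + b·northing + c.
SP-102−SP-101: 117a + 377b = −48.2;  SP-103−SP-101: 69a + 364b = −47.2.
Solving gives a = 0.01506, b = −0.13252.
Gradient magnitude |∇z| = √(a² + b²) = √(0.00023 + 0.01756) = 0.13338.
True dip = arctan(0.13338) = 7.6°, dipping toward N (azimuth ≈ 354°).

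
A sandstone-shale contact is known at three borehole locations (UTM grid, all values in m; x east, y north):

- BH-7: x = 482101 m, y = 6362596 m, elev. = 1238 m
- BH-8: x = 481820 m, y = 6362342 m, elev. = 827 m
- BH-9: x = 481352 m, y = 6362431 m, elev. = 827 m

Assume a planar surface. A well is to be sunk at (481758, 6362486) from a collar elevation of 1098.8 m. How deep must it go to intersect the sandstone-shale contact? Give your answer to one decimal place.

Let the plane be z = a·x + b·y + c.
BH-8−BH-7: −281a − 254b = −411;  BH-9−BH-7: −749a − 165b = −411.
Solving gives a = 0.254230927, b = 1.336854762.
Then c = 1238 − a·482101 − b·6362596 = −8627193.74.
At (481758, 6362486): z_contact = 122477.78 + 8505719.71 − 8627193.74 = 1003.74 m.
Depth below ground = 1098.8 − 1003.74 = 95.1 m.

95.1 m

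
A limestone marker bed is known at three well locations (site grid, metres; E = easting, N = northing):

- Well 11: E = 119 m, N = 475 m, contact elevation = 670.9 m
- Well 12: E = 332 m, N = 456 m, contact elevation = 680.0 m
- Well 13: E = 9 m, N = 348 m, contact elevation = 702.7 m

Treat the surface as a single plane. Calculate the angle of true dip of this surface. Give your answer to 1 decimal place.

Two edge vectors: Well 11→Well 12 = (213, -19, 9.1), Well 11→Well 13 = (-110, -127, 31.8).
Normal n = (Well 11→Well 12) × (Well 11→Well 13) = (551.5, -7774.4, -29141).
So ∂z/∂E = −n_x/n_z = 0.01893 and ∂z/∂N = −n_y/n_z = −0.26679.
Gradient magnitude |∇z| = √(a² + b²) = √(0.00036 + 0.07117) = 0.26746.
True dip = arctan(0.26746) = 15.0°, dipping toward N (azimuth ≈ 356°).

15.0°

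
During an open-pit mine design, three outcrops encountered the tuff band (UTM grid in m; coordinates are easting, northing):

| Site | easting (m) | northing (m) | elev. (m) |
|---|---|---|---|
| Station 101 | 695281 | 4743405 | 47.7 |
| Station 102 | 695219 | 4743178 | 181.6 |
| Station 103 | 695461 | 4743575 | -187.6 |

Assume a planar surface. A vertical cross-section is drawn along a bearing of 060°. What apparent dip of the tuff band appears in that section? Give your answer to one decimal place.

Two edge vectors: Station 101→Station 102 = (-62, -227, 133.9), Station 101→Station 103 = (180, 170, -235.3).
Normal n = (Station 101→Station 102) × (Station 101→Station 103) = (30650.1, 9513.4, 30320).
So ∂z/∂easting = −n_x/n_z = −1.01089 and ∂z/∂northing = −n_y/n_z = −0.31377.
Unit vector along 060° is (sin 60°, cos 60°) = (0.8660, 0.5000).
Slope in that direction = a·(0.8660) + b·(0.5000) = −1.03234.
Apparent dip = arctan|1.03234| = 45.9° (true dip is 46.6°, so apparent ≤ true as expected).

45.9°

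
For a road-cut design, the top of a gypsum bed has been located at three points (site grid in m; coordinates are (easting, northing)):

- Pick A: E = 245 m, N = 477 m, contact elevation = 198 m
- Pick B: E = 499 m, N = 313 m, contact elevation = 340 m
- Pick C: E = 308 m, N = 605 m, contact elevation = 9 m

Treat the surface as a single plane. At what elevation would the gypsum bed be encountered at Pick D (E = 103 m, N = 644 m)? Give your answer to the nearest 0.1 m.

Two edge vectors: Pick A→Pick B = (254, -164, 142), Pick A→Pick C = (63, 128, -189).
Normal n = (Pick A→Pick B) × (Pick A→Pick C) = (12820, 56952, 42844).
So ∂z/∂E = −n_x/n_z = −0.29923 and ∂z/∂N = −n_y/n_z = −1.32929.
Intercept c from Pick A: 198 + 73.31 + 634.07 = 905.38.
At (103, 644): z = −30.8 − 856.1 + 905.38 = 18.5 m.

18.5 m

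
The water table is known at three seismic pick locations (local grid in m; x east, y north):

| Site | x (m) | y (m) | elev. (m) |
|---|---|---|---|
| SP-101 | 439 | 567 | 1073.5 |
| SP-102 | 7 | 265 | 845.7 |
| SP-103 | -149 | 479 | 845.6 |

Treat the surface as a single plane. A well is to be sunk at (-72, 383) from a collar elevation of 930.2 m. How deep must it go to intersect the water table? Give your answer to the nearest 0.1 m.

82.1 m

Two edge vectors: SP-101→SP-102 = (-432, -302, -227.8), SP-101→SP-103 = (-588, -88, -227.9).
Normal n = (SP-101→SP-102) × (SP-101→SP-103) = (48779.4, 35493.6, -139560).
So ∂z/∂x = −n_x/n_z = 0.34952 and ∂z/∂y = −n_y/n_z = 0.25433.
Intercept c from SP-101: 1073.5 − 153.44 − 144.20 = 775.86.
At (-72, 383): z_contact = −25.17 + 97.41 + 775.86 = 848.10 m.
Depth below ground = 930.2 − 848.10 = 82.1 m.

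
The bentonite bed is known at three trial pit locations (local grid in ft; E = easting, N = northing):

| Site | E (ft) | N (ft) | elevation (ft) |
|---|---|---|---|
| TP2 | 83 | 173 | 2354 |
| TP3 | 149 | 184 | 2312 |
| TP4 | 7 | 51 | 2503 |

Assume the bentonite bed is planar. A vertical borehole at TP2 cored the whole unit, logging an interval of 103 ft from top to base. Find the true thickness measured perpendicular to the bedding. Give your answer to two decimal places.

Let the plane be z = a·E + b·N + c.
TP3−TP2: 66a + 11b = −42;  TP4−TP2: −76a − 122b = 149.
Solving gives a = −0.48295, b = −0.92045.
|∇z| = √(a²+b²) = 1.03946, so dip δ = arctan(1.03946) = 46.11°.
True thickness = vertical thickness × cos δ = 103 × cos 46.11° = 71.41 ft.

71.41 ft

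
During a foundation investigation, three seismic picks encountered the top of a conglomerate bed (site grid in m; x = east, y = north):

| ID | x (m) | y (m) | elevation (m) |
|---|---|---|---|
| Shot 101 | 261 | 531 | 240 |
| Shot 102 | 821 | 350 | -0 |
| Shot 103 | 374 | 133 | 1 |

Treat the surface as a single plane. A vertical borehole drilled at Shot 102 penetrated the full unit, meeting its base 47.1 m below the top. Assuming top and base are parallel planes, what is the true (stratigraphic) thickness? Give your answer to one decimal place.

40.6 m

Two edge vectors: Shot 101→Shot 102 = (560, -181, -240), Shot 101→Shot 103 = (113, -398, -239).
Normal n = (Shot 101→Shot 102) × (Shot 101→Shot 103) = (-52261, 106720, -202427).
So ∂z/∂x = −n_x/n_z = −0.25817 and ∂z/∂y = −n_y/n_z = 0.52720.
|∇z| = √(a²+b²) = 0.58702, so dip δ = arctan(0.58702) = 30.41°.
True thickness = vertical thickness × cos δ = 47.1 × cos 30.41° = 40.6 m.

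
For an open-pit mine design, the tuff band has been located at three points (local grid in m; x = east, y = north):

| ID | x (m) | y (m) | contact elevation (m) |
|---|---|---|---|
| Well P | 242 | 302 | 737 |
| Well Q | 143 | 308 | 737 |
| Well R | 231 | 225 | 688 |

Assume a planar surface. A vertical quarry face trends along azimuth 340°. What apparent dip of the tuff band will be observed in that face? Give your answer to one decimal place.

30.1°

Let the plane be z = a·x + b·y + c.
Well Q−Well P: −99a + 6b = 0;  Well R−Well P: −11a − 77b = −49.
Solving gives a = 0.03824, b = 0.63090.
Unit vector along 340° is (sin 340°, cos 340°) = (-0.3420, 0.9397).
Slope in that direction = a·(-0.3420) + b·(0.9397) = 0.57978.
Apparent dip = arctan|0.57978| = 30.1° (true dip is 32.3°, so apparent ≤ true as expected).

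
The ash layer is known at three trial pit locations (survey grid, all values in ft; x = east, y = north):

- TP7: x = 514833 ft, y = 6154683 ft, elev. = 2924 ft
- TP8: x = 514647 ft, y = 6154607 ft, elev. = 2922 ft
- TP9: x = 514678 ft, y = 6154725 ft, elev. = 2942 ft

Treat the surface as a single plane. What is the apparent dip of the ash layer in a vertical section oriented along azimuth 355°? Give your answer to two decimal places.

Let the plane be z = a·x + b·y + c.
TP8−TP7: −186a − 76b = −2;  TP9−TP7: −155a + 42b = 18.
Solving gives a = −0.06554, b = 0.18671.
Unit vector along 355° is (sin 355°, cos 355°) = (-0.0872, 0.9962).
Slope in that direction = a·(-0.0872) + b·(0.9962) = 0.19171.
Apparent dip = arctan|0.19171| = 10.85° (true dip is 11.2°, so apparent ≤ true as expected).

10.85°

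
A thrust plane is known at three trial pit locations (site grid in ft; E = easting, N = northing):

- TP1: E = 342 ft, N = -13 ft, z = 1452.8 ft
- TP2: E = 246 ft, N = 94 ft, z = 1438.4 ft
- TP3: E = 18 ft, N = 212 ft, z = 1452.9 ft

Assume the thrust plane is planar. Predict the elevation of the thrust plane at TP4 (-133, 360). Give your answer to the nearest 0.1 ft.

Two edge vectors: TP1→TP2 = (-96, 107, -14.4), TP1→TP3 = (-324, 225, 0.1).
Normal n = (TP1→TP2) × (TP1→TP3) = (3250.7, 4675.2, 13068).
So ∂z/∂E = −n_x/n_z = −0.24875 and ∂z/∂N = −n_y/n_z = −0.35776.
Intercept c from TP1: 1452.8 + 85.07 − 4.65 = 1533.22.
At (-133, 360): z = 33.1 − 128.8 + 1533.22 = 1437.5 ft.

1437.5 ft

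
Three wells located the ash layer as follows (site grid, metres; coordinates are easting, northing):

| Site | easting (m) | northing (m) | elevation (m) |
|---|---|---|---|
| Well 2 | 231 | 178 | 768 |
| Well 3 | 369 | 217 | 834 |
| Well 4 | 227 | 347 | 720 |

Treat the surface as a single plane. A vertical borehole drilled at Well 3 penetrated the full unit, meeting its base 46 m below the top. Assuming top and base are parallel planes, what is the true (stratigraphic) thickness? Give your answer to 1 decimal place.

39.1 m

Two edge vectors: Well 2→Well 3 = (138, 39, 66), Well 2→Well 4 = (-4, 169, -48).
Normal n = (Well 2→Well 3) × (Well 2→Well 4) = (-13026, 6360, 23478).
So ∂z/∂easting = −n_x/n_z = 0.55482 and ∂z/∂northing = −n_y/n_z = −0.27089.
|∇z| = √(a²+b²) = 0.61742, so dip δ = arctan(0.61742) = 31.69°.
True thickness = vertical thickness × cos δ = 46 × cos 31.69° = 39.1 m.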